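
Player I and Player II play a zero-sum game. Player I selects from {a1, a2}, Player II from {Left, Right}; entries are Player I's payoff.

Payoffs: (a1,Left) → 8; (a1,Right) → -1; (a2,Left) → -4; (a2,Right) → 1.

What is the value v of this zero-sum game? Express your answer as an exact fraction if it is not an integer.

2/7

Row minima: a1 → -1, a2 → -4; maximin = -1.
Column maxima: Left → 8, Right → 1; minimax = 1.
-1 ≠ 1, so there is no saddle point; optimal play is mixed.
Let Player I play a1 with probability p. Expected payoff against Left: 8p + (-4)(1−p) = 12p − 4; against Right: (-1)p + 1(1−p) = −2p + 1.
Setting these equal: 12p − 4 = −2p + 1 ⇒ 14p = 5 ⇒ p = 5/14, and the value is (12)·(5/14) − 4 = 2/7.
For Player II: with q = P(Left), equating a1's and a2's payoffs gives 9q − 1 = −5q + 1 ⇒ q = 1/7.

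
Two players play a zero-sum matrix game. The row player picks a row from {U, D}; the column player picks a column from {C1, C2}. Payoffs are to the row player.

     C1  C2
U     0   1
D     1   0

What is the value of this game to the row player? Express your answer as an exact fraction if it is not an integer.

1/2

Row minima: U → 0, D → 0; maximin = 0.
Column maxima: C1 → 1, C2 → 1; minimax = 1.
0 ≠ 1, so there is no saddle point; optimal play is mixed.
Let the row player play U with probability p. Expected payoff against C1: 0p + 1(1−p) = −p + 1; against C2: 1p + 0(1−p) = p.
Setting these equal: −p + 1 = p ⇒ −2p = -1 ⇒ p = 1/2, and the value is (-1)·(1/2) + 1 = 1/2.
For the column player: with q = P(C1), equating U's and D's payoffs gives −q + 1 = q ⇒ q = 1/2.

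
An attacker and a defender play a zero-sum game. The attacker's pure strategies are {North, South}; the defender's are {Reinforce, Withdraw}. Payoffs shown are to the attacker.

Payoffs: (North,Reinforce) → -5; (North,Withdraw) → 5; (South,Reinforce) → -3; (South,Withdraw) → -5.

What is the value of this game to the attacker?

-10/3

Row minima: North → -5, South → -5; maximin = -5.
Column maxima: Reinforce → -3, Withdraw → 5; minimax = -3.
-5 ≠ -3, so there is no saddle point; optimal play is mixed.
Let the attacker play North with probability p. Expected payoff against Reinforce: (-5)p + (-3)(1−p) = −2p − 3; against Withdraw: 5p + (-5)(1−p) = 10p − 5.
Setting these equal: −2p − 3 = 10p − 5 ⇒ −12p = -2 ⇒ p = 1/6, and the value is (-2)·(1/6) − 3 = -10/3.
For the defender: with q = P(Reinforce), equating North's and South's payoffs gives −10q + 5 = 2q − 5 ⇒ q = 5/6.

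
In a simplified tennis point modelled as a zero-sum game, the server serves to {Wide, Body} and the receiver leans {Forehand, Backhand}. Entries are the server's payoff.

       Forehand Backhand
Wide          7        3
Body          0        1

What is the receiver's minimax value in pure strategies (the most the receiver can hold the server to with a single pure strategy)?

Column maxima: Forehand → 7, Backhand → 3.
The smallest of these is 3.

3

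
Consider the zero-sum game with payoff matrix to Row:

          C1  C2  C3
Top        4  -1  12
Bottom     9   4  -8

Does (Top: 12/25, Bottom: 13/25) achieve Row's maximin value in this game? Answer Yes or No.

Yes

Against C1 this mix gives (12/25)·4 + (13/25)·9 = 33/5.
Against C2 this mix gives (12/25)·(-1) + (13/25)·4 = 8/5.
Against C3 this mix gives (12/25)·12 + (13/25)·(-8) = 8/5.
All of Column's active replies (C2, C3) yield 8/5, and no column does worse for Row. The mix makes Column indifferent and guarantees 8/5, so it is optimal.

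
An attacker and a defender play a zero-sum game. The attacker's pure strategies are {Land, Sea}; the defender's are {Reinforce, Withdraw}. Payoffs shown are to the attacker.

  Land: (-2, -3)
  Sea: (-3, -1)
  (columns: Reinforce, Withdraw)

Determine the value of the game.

Row minima: Land → -3, Sea → -3; maximin = -3.
Column maxima: Reinforce → -2, Withdraw → -1; minimax = -2.
-3 ≠ -2, so there is no saddle point; optimal play is mixed.
Let the attacker play Land with probability p. Expected payoff against Reinforce: (-2)p + (-3)(1−p) = p − 3; against Withdraw: (-3)p + (-1)(1−p) = −2p − 1.
Setting these equal: p − 3 = −2p − 1 ⇒ 3p = 2 ⇒ p = 2/3, and the value is (1)·(2/3) − 3 = -7/3.
For the defender: with q = P(Reinforce), equating Land's and Sea's payoffs gives q − 3 = −2q − 1 ⇒ q = 2/3.

-7/3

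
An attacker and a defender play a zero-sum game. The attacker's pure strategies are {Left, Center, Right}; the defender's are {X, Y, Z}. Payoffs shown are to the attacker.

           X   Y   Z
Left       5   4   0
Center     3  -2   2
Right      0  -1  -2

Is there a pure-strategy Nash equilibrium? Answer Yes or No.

Row minima: Left → 0, Center → -2, Right → -2; maximin = 0.
Column maxima: X → 5, Y → 4, Z → 2; minimax = 2.
0 ≠ 2, so no pure-strategy equilibrium exists.

No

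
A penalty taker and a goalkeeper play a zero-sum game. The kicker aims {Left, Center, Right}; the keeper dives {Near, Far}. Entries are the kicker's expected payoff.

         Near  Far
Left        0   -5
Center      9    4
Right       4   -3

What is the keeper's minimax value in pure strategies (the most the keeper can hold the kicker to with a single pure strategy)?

4

Column maxima: Near → 9, Far → 4.
The smallest of these is 4.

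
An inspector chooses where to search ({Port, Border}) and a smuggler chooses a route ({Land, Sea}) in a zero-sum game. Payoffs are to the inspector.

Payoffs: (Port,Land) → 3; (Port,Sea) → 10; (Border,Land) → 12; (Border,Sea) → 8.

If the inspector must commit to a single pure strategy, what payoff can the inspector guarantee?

Row minima: Port → 3, Border → 8.
The best of these is 8.

8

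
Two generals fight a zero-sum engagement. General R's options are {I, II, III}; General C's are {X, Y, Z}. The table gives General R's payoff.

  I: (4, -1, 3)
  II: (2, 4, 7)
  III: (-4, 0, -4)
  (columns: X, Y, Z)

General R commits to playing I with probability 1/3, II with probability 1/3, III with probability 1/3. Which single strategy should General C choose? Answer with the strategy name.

If General C plays X, General R's expected payoff is (1/3)·4 + (1/3)·2 + (1/3)·(-4) = 2/3.
If General C plays Y, General R's expected payoff is (1/3)·(-1) + (1/3)·4 + (1/3)·0 = 1.
If General C plays Z, General R's expected payoff is (1/3)·3 + (1/3)·7 + (1/3)·(-4) = 2.
General C minimizes General R's payoff; the smallest is 2/3, so the best response is X.

X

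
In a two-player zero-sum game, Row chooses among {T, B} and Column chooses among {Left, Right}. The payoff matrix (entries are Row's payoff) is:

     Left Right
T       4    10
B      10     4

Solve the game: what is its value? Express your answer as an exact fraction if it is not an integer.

Row minima: T → 4, B → 4; maximin = 4.
Column maxima: Left → 10, Right → 10; minimax = 10.
4 ≠ 10, so there is no saddle point; optimal play is mixed.
Let Row play T with probability p. Expected payoff against Left: 4p + 10(1−p) = −6p + 10; against Right: 10p + 4(1−p) = 6p + 4.
Setting these equal: −6p + 10 = 6p + 4 ⇒ −12p = -6 ⇒ p = 1/2, and the value is (-6)·(1/2) + 10 = 7.
For Column: with q = P(Left), equating T's and B's payoffs gives −6q + 10 = 6q + 4 ⇒ q = 1/2.

7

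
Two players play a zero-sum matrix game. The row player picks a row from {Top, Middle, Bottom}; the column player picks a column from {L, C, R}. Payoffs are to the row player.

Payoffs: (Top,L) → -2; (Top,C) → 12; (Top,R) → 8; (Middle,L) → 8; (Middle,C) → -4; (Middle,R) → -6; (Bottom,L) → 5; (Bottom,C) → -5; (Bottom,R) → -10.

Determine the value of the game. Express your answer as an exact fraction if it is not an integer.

13/6

Row minima: Top → -2, Middle → -6, Bottom → -10; maximin = -2.
Column maxima: L → 8, C → 12, R → 8; minimax = 8.
-2 ≠ 8, so there is no saddle point; optimal play is mixed.
Bottom is strictly dominated by Middle, so the row player never plays it.
C is strictly dominated by R (it gives the row player strictly more in every row), so the column player never plays it.
On the remaining 2×2 (Top, Middle vs L, R):
Let the row player play Top with probability p. Expected payoff against L: (-2)p + 8(1−p) = −10p + 8; against R: 8p + (-6)(1−p) = 14p − 6.
Setting these equal: −10p + 8 = 14p − 6 ⇒ −24p = -14 ⇒ p = 7/12, and the value is (-10)·(7/12) + 8 = 13/6.
For the column player: with q = P(L), equating Top's and Middle's payoffs gives −10q + 8 = 14q − 6 ⇒ q = 7/12.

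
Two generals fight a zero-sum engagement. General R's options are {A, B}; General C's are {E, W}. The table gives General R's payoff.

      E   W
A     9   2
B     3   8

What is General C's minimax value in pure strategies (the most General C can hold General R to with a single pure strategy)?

8

Column maxima: E → 9, W → 8.
The smallest of these is 8.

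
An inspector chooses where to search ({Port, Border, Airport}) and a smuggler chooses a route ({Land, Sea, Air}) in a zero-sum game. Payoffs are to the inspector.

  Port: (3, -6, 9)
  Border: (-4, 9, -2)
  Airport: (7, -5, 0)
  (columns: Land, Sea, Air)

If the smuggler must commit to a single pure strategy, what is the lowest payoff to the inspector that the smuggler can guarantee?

7

Column maxima: Land → 7, Sea → 9, Air → 9.
The smallest of these is 7.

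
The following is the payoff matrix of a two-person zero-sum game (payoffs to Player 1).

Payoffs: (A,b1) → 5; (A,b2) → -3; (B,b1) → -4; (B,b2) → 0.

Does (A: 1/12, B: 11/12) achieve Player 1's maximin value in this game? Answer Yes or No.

Against b1 this mix gives (1/12)·5 + (11/12)·(-4) = -13/4.
Against b2 this mix gives (1/12)·(-3) + (11/12)·0 = -1/4.
Player 2 will play b1, holding Player 1 to -13/4. Shifting weight toward the row that does better against b1 would raise this floor (the equalizing mix achieves -1 against both b1 and b2), so the proposed strategy is not optimal.

No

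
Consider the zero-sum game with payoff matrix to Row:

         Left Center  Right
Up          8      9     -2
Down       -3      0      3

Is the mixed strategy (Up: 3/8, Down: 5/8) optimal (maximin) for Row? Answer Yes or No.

Against Left this mix gives (3/8)·8 + (5/8)·(-3) = 9/8.
Against Center this mix gives (3/8)·9 + (5/8)·0 = 27/8.
Against Right this mix gives (3/8)·(-2) + (5/8)·3 = 9/8.
All of Column's active replies (Left, Right) yield 9/8, and no column does worse for Row. The mix makes Column indifferent and guarantees 9/8, so it is optimal.

Yes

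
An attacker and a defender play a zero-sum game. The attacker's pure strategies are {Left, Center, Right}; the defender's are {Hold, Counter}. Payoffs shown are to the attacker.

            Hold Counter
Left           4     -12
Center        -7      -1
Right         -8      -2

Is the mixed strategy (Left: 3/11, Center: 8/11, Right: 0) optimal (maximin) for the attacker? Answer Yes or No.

Yes

Against Hold this mix gives (3/11)·4 + (8/11)·(-7) = -4.
Against Counter this mix gives (3/11)·(-12) + (8/11)·(-1) = -4.
All of the defender's active replies (Hold, Counter) yield -4, and no column does worse for the attacker. The mix makes the defender indifferent and guarantees -4, so it is optimal.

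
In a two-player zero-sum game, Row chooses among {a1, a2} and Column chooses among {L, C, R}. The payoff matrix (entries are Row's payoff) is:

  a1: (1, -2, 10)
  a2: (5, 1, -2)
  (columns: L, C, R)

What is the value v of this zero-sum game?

Row minima: a1 → -2, a2 → -2; maximin = -2.
Column maxima: L → 5, C → 1, R → 10; minimax = 1.
-2 ≠ 1, so there is no saddle point; optimal play is mixed.
L is strictly dominated by C (it gives Row strictly more in every row), so Column never plays it.
On the remaining 2×2 (a1, a2 vs C, R):
Let Row play a1 with probability p. Expected payoff against C: (-2)p + 1(1−p) = −3p + 1; against R: 10p + (-2)(1−p) = 12p − 2.
Setting these equal: −3p + 1 = 12p − 2 ⇒ −15p = -3 ⇒ p = 1/5, and the value is (-3)·(1/5) + 1 = 2/5.
For Column: with q = P(C), equating a1's and a2's payoffs gives −12q + 10 = 3q − 2 ⇒ q = 4/5.

2/5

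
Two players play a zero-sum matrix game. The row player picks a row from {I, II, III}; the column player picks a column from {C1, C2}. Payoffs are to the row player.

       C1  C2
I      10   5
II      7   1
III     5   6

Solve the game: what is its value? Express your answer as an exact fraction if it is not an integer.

Row minima: I → 5, II → 1, III → 5; maximin = 5.
Column maxima: C1 → 10, C2 → 6; minimax = 6.
5 ≠ 6, so there is no saddle point; optimal play is mixed.
II is strictly dominated by I, so the row player never plays it.
On the remaining 2×2 (I, III vs C1, C2):
Let the row player play I with probability p. Expected payoff against C1: 10p + 5(1−p) = 5p + 5; against C2: 5p + 6(1−p) = −p + 6.
Setting these equal: 5p + 5 = −p + 6 ⇒ 6p = 1 ⇒ p = 1/6, and the value is (5)·(1/6) + 5 = 35/6.
For the column player: with q = P(C1), equating I's and III's payoffs gives 5q + 5 = −q + 6 ⇒ q = 1/6.

35/6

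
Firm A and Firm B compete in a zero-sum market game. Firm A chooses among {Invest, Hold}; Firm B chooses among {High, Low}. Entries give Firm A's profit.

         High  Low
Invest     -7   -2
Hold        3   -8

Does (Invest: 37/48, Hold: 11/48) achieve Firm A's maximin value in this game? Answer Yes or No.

No

Against High this mix gives (37/48)·(-7) + (11/48)·3 = -113/24.
Against Low this mix gives (37/48)·(-2) + (11/48)·(-8) = -27/8.
Firm B will play High, holding Firm A to -113/24. Shifting weight toward the row that does better against High would raise this floor (the equalizing mix achieves -31/8 against both High and Low), so the proposed strategy is not optimal.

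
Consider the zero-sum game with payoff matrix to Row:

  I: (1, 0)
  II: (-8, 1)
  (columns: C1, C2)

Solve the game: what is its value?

1/10

Row minima: I → 0, II → -8; maximin = 0.
Column maxima: C1 → 1, C2 → 1; minimax = 1.
0 ≠ 1, so there is no saddle point; optimal play is mixed.
Let Row play I with probability p. Expected payoff against C1: 1p + (-8)(1−p) = 9p − 8; against C2: 0p + 1(1−p) = −p + 1.
Setting these equal: 9p − 8 = −p + 1 ⇒ 10p = 9 ⇒ p = 9/10, and the value is (9)·(9/10) − 8 = 1/10.
For Column: with q = P(C1), equating I's and II's payoffs gives q = −9q + 1 ⇒ q = 1/10.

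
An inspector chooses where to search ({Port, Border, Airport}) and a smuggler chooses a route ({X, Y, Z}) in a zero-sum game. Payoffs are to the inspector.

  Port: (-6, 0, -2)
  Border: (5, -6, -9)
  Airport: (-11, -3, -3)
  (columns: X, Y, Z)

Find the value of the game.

Row minima: Port → -6, Border → -9, Airport → -11; maximin = -6.
Column maxima: X → 5, Y → 0, Z → -2; minimax = -2.
-6 ≠ -2, so there is no saddle point; optimal play is mixed.
Airport is strictly dominated by Port, so the inspector never plays it.
With Airport eliminated, Y is strictly dominated by Z (it gives the inspector strictly more in every remaining row), so the smuggler never plays it.
On the remaining 2×2 (Port, Border vs X, Z):
Let the inspector play Port with probability p. Expected payoff against X: (-6)p + 5(1−p) = −11p + 5; against Z: (-2)p + (-9)(1−p) = 7p − 9.
Setting these equal: −11p + 5 = 7p − 9 ⇒ −18p = -14 ⇒ p = 7/9, and the value is (-11)·(7/9) + 5 = -32/9.
For the smuggler: with q = P(X), equating Port's and Border's payoffs gives −4q − 2 = 14q − 9 ⇒ q = 7/18.

-32/9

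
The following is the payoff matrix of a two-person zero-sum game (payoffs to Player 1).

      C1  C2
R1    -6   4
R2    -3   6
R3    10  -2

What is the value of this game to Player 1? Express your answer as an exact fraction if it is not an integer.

18/7

Row minima: R1 → -6, R2 → -3, R3 → -2; maximin = -2.
Column maxima: C1 → 10, C2 → 6; minimax = 6.
-2 ≠ 6, so there is no saddle point; optimal play is mixed.
R1 is strictly dominated by R2, so Player 1 never plays it.
On the remaining 2×2 (R2, R3 vs C1, C2):
Let Player 1 play R2 with probability p. Expected payoff against C1: (-3)p + 10(1−p) = −13p + 10; against C2: 6p + (-2)(1−p) = 8p − 2.
Setting these equal: −13p + 10 = 8p − 2 ⇒ −21p = -12 ⇒ p = 4/7, and the value is (-13)·(4/7) + 10 = 18/7.
For Player 2: with q = P(C1), equating R2's and R3's payoffs gives −9q + 6 = 12q − 2 ⇒ q = 8/21.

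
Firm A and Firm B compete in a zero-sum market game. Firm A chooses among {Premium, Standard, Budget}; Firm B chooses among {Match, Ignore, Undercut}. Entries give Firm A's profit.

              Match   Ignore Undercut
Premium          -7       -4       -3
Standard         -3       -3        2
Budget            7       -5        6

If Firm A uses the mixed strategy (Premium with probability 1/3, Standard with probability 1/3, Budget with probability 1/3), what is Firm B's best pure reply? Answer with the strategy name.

Ignore

If Firm B plays Match, Firm A's expected payoff is (1/3)·(-7) + (1/3)·(-3) + (1/3)·7 = -1.
If Firm B plays Ignore, Firm A's expected payoff is (1/3)·(-4) + (1/3)·(-3) + (1/3)·(-5) = -4.
If Firm B plays Undercut, Firm A's expected payoff is (1/3)·(-3) + (1/3)·2 + (1/3)·6 = 5/3.
Firm B minimizes Firm A's payoff; the smallest is -4, so the best response is Ignore.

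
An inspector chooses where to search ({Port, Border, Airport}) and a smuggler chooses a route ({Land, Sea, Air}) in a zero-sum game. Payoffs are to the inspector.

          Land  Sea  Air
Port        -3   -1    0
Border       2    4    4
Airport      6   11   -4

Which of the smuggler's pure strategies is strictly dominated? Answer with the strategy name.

Sea

Land holds the inspector's payoff strictly below Sea in every row: -3 < -1, 2 < 4, 6 < 11.
So Sea is strictly dominated for the smuggler.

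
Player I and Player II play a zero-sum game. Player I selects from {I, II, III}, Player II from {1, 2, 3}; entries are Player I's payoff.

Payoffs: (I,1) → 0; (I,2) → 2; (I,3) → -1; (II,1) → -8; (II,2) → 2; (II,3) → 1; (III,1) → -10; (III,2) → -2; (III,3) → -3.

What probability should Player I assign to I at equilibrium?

Row minima: I → -1, II → -8, III → -10; maximin = -1.
Column maxima: 1 → 0, 2 → 2, 3 → 1; minimax = 0.
-1 ≠ 0, so there is no saddle point; optimal play is mixed.
III is strictly dominated by I, so Player I never plays it.
2 is strictly dominated by 1 (it gives Player I strictly more in every row), so Player II never plays it.
On the remaining 2×2 (I, II vs 1, 3):
Let Player I play I with probability p. Expected payoff against 1: 0p + (-8)(1−p) = 8p − 8; against 3: (-1)p + 1(1−p) = −2p + 1.
Setting these equal: 8p − 8 = −2p + 1 ⇒ 10p = 9 ⇒ p = 9/10, and the value is (8)·(9/10) − 8 = -4/5.
For Player II: with q = P(1), equating I's and II's payoffs gives q − 1 = −9q + 1 ⇒ q = 1/5.

9/10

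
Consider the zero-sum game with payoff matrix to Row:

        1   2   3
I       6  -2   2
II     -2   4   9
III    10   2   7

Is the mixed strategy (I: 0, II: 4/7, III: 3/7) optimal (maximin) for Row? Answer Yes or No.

Yes

Against 1 this mix gives (4/7)·(-2) + (3/7)·10 = 22/7.
Against 2 this mix gives (4/7)·4 + (3/7)·2 = 22/7.
Against 3 this mix gives (4/7)·9 + (3/7)·7 = 57/7.
All of Column's active replies (1, 2) yield 22/7, and no column does worse for Row. The mix makes Column indifferent and guarantees 22/7, so it is optimal.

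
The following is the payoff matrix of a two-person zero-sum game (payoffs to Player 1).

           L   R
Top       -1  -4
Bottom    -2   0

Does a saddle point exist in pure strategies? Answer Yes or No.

Row minima: Top → -4, Bottom → -2; maximin = -2.
Column maxima: L → -1, R → 0; minimax = -1.
-2 ≠ -1, so no pure-strategy equilibrium exists.

No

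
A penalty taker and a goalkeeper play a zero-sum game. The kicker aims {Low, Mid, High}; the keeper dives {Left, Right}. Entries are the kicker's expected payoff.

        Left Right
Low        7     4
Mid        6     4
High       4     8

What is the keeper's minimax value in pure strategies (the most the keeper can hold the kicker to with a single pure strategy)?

Column maxima: Left → 7, Right → 8.
The smallest of these is 7.

7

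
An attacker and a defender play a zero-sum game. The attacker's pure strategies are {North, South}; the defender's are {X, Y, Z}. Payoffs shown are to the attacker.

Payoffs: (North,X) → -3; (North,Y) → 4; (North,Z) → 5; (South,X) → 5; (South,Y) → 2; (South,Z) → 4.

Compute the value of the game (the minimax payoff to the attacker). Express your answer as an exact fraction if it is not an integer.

13/5

Row minima: North → -3, South → 2; maximin = 2.
Column maxima: X → 5, Y → 4, Z → 5; minimax = 4.
2 ≠ 4, so there is no saddle point; optimal play is mixed.
Z is strictly dominated by Y (it gives the attacker strictly more in every row), so the defender never plays it.
On the remaining 2×2 (North, South vs X, Y):
Let the attacker play North with probability p. Expected payoff against X: (-3)p + 5(1−p) = −8p + 5; against Y: 4p + 2(1−p) = 2p + 2.
Setting these equal: −8p + 5 = 2p + 2 ⇒ −10p = -3 ⇒ p = 3/10, and the value is (-8)·(3/10) + 5 = 13/5.
For the defender: with q = P(X), equating North's and South's payoffs gives −7q + 4 = 3q + 2 ⇒ q = 1/5.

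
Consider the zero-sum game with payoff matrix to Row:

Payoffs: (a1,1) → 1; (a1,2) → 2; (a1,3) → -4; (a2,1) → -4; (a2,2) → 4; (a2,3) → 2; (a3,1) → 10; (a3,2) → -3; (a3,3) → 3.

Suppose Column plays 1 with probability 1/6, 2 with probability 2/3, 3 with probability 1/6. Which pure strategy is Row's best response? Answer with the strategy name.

a2

Expected payoff of a1: (1/6)·1 + (2/3)·2 + (1/6)·(-4) = 5/6.
Expected payoff of a2: (1/6)·(-4) + (2/3)·4 + (1/6)·2 = 7/3.
Expected payoff of a3: (1/6)·10 + (2/3)·(-3) + (1/6)·3 = 1/6.
The largest is 7/3, so Row's best response is a2.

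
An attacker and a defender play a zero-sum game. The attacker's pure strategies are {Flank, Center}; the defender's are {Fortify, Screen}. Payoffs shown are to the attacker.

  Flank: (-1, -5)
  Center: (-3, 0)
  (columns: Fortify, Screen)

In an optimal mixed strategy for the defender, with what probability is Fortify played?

Row minima: Flank → -5, Center → -3; maximin = -3.
Column maxima: Fortify → -1, Screen → 0; minimax = -1.
-3 ≠ -1, so there is no saddle point; optimal play is mixed.
Let the attacker play Flank with probability p. Expected payoff against Fortify: (-1)p + (-3)(1−p) = 2p − 3; against Screen: (-5)p + 0(1−p) = −5p.
Setting these equal: 2p − 3 = −5p ⇒ 7p = 3 ⇒ p = 3/7, and the value is (2)·(3/7) − 3 = -15/7.
For the defender: with q = P(Fortify), equating Flank's and Center's payoffs gives 4q − 5 = −3q ⇒ q = 5/7.

5/7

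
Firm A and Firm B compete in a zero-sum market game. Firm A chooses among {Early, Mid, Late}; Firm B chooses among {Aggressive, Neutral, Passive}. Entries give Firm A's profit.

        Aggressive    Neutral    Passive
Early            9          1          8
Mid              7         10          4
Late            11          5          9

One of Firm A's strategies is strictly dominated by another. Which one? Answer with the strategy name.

Early

Late gives a strictly higher payoff than Early against every column: 11 > 9, 5 > 1, 9 > 8.
So Early is strictly dominated and Firm A never plays it.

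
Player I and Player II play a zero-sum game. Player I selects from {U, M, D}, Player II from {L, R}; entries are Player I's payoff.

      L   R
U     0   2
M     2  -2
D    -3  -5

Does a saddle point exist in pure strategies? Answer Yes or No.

Row minima: U → 0, M → -2, D → -5; maximin = 0.
Column maxima: L → 2, R → 2; minimax = 2.
0 ≠ 2, so no pure-strategy equilibrium exists.

No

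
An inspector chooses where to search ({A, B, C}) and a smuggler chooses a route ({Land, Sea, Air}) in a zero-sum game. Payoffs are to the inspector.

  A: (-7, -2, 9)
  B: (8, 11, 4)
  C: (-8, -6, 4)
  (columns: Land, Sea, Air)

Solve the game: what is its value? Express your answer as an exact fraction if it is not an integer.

5

Row minima: A → -7, B → 4, C → -8; maximin = 4.
Column maxima: Land → 8, Sea → 11, Air → 9; minimax = 8.
4 ≠ 8, so there is no saddle point; optimal play is mixed.
C is strictly dominated by A, so the inspector never plays it.
Sea is strictly dominated by Land (it gives the inspector strictly more in every row), so the smuggler never plays it.
On the remaining 2×2 (A, B vs Land, Air):
Let the inspector play A with probability p. Expected payoff against Land: (-7)p + 8(1−p) = −15p + 8; against Air: 9p + 4(1−p) = 5p + 4.
Setting these equal: −15p + 8 = 5p + 4 ⇒ −20p = -4 ⇒ p = 1/5, and the value is (-15)·(1/5) + 8 = 5.
For the smuggler: with q = P(Land), equating A's and B's payoffs gives −16q + 9 = 4q + 4 ⇒ q = 1/4.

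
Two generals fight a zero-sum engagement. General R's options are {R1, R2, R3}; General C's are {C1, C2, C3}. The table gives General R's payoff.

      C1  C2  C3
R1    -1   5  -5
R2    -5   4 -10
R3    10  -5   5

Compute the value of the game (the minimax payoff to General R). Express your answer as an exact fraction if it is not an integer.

Row minima: R1 → -5, R2 → -10, R3 → -5; maximin = -5.
Column maxima: C1 → 10, C2 → 5, C3 → 5; minimax = 5.
-5 ≠ 5, so there is no saddle point; optimal play is mixed.
R2 is strictly dominated by R1, so General R never plays it.
C1 is strictly dominated by C3 (it gives General R strictly more in every row), so General C never plays it.
On the remaining 2×2 (R1, R3 vs C2, C3):
Let General R play R1 with probability p. Expected payoff against C2: 5p + (-5)(1−p) = 10p − 5; against C3: (-5)p + 5(1−p) = −10p + 5.
Setting these equal: 10p − 5 = −10p + 5 ⇒ 20p = 10 ⇒ p = 1/2, and the value is (10)·(1/2) − 5 = 0.
For General C: with q = P(C2), equating R1's and R3's payoffs gives 10q − 5 = −10q + 5 ⇒ q = 1/2.

0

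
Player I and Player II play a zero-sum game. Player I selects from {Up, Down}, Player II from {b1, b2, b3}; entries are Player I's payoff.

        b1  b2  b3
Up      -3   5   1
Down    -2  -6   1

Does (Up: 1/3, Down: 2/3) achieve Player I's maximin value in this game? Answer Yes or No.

Against b1 this mix gives (1/3)·(-3) + (2/3)·(-2) = -7/3.
Against b2 this mix gives (1/3)·5 + (2/3)·(-6) = -7/3.
Against b3 this mix gives (1/3)·1 + (2/3)·1 = 1.
All of Player II's active replies (b1, b2) yield -7/3, and no column does worse for Player I. The mix makes Player II indifferent and guarantees -7/3, so it is optimal.

Yes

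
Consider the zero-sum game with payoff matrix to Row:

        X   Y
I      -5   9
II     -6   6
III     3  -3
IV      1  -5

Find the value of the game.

3/5

Row minima: I → -5, II → -6, III → -3, IV → -5; maximin = -3.
Column maxima: X → 3, Y → 9; minimax = 3.
-3 ≠ 3, so there is no saddle point; optimal play is mixed.
II is strictly dominated by I, so Row never plays it.
IV is strictly dominated by III, so Row never plays it.
On the remaining 2×2 (I, III vs X, Y):
Let Row play I with probability p. Expected payoff against X: (-5)p + 3(1−p) = −8p + 3; against Y: 9p + (-3)(1−p) = 12p − 3.
Setting these equal: −8p + 3 = 12p − 3 ⇒ −20p = -6 ⇒ p = 3/10, and the value is (-8)·(3/10) + 3 = 3/5.
For Column: with q = P(X), equating I's and III's payoffs gives −14q + 9 = 6q − 3 ⇒ q = 3/5.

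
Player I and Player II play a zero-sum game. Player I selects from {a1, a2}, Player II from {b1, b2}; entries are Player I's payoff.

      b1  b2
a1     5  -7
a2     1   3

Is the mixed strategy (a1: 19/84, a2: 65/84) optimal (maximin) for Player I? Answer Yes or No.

No

Against b1 this mix gives (19/84)·5 + (65/84)·1 = 40/21.
Against b2 this mix gives (19/84)·(-7) + (65/84)·3 = 31/42.
Player II will play b2, holding Player I to 31/42. Shifting weight toward the row that does better against b2 would raise this floor (the equalizing mix achieves 11/7 against both b2 and b1), so the proposed strategy is not optimal.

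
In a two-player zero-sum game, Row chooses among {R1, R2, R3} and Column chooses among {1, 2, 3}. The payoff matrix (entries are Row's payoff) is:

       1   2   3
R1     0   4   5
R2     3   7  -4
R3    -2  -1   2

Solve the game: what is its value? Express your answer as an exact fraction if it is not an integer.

5/4

Row minima: R1 → 0, R2 → -4, R3 → -2; maximin = 0.
Column maxima: 1 → 3, 2 → 7, 3 → 5; minimax = 3.
0 ≠ 3, so there is no saddle point; optimal play is mixed.
R3 is strictly dominated by R1, so Row never plays it.
2 is strictly dominated by 1 (it gives Row strictly more in every row), so Column never plays it.
On the remaining 2×2 (R1, R2 vs 1, 3):
Let Row play R1 with probability p. Expected payoff against 1: 0p + 3(1−p) = −3p + 3; against 3: 5p + (-4)(1−p) = 9p − 4.
Setting these equal: −3p + 3 = 9p − 4 ⇒ −12p = -7 ⇒ p = 7/12, and the value is (-3)·(7/12) + 3 = 5/4.
For Column: with q = P(1), equating R1's and R2's payoffs gives −5q + 5 = 7q − 4 ⇒ q = 3/4.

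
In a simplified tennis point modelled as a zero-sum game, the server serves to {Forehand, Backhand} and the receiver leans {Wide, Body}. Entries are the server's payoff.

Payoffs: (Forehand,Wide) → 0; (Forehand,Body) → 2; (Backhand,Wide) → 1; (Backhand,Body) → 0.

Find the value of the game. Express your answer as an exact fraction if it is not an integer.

2/3

Row minima: Forehand → 0, Backhand → 0; maximin = 0.
Column maxima: Wide → 1, Body → 2; minimax = 1.
0 ≠ 1, so there is no saddle point; optimal play is mixed.
Let the server play Forehand with probability p. Expected payoff against Wide: 0p + 1(1−p) = −p + 1; against Body: 2p + 0(1−p) = 2p.
Setting these equal: −p + 1 = 2p ⇒ −3p = -1 ⇒ p = 1/3, and the value is (-1)·(1/3) + 1 = 2/3.
For the receiver: with q = P(Wide), equating Forehand's and Backhand's payoffs gives −2q + 2 = q ⇒ q = 2/3.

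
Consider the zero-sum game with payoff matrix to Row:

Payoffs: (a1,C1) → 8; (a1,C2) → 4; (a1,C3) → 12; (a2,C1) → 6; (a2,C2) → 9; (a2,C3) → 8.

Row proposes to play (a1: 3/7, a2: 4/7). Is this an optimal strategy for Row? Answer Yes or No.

Yes

Against C1 this mix gives (3/7)·8 + (4/7)·6 = 48/7.
Against C2 this mix gives (3/7)·4 + (4/7)·9 = 48/7.
Against C3 this mix gives (3/7)·12 + (4/7)·8 = 68/7.
All of Column's active replies (C1, C2) yield 48/7, and no column does worse for Row. The mix makes Column indifferent and guarantees 48/7, so it is optimal.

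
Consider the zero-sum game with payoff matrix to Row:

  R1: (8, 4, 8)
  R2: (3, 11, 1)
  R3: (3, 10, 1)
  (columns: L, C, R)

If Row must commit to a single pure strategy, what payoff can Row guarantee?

4

Row minima: R1 → 4, R2 → 1, R3 → 1.
The best of these is 4.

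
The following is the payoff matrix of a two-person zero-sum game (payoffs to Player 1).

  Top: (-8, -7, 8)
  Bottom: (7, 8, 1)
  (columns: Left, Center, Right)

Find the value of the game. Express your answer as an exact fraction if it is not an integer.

32/11

Row minima: Top → -8, Bottom → 1; maximin = 1.
Column maxima: Left → 7, Center → 8, Right → 8; minimax = 7.
1 ≠ 7, so there is no saddle point; optimal play is mixed.
Center is strictly dominated by Left (it gives Player 1 strictly more in every row), so Player 2 never plays it.
On the remaining 2×2 (Top, Bottom vs Left, Right):
Let Player 1 play Top with probability p. Expected payoff against Left: (-8)p + 7(1−p) = −15p + 7; against Right: 8p + 1(1−p) = 7p + 1.
Setting these equal: −15p + 7 = 7p + 1 ⇒ −22p = -6 ⇒ p = 3/11, and the value is (-15)·(3/11) + 7 = 32/11.
For Player 2: with q = P(Left), equating Top's and Bottom's payoffs gives −16q + 8 = 6q + 1 ⇒ q = 7/22.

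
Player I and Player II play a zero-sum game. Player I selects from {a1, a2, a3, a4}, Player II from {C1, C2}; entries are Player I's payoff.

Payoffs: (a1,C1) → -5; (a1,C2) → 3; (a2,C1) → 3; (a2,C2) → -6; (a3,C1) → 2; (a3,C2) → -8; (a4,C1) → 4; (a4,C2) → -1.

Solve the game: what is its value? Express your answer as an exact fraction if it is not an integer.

7/13

Row minima: a1 → -5, a2 → -6, a3 → -8, a4 → -1; maximin = -1.
Column maxima: C1 → 4, C2 → 3; minimax = 3.
-1 ≠ 3, so there is no saddle point; optimal play is mixed.
a2 is strictly dominated by a4, so Player I never plays it.
a3 is strictly dominated by a4, so Player I never plays it.
On the remaining 2×2 (a1, a4 vs C1, C2):
Let Player I play a1 with probability p. Expected payoff against C1: (-5)p + 4(1−p) = −9p + 4; against C2: 3p + (-1)(1−p) = 4p − 1.
Setting these equal: −9p + 4 = 4p − 1 ⇒ −13p = -5 ⇒ p = 5/13, and the value is (-9)·(5/13) + 4 = 7/13.
For Player II: with q = P(C1), equating a1's and a4's payoffs gives −8q + 3 = 5q − 1 ⇒ q = 4/13.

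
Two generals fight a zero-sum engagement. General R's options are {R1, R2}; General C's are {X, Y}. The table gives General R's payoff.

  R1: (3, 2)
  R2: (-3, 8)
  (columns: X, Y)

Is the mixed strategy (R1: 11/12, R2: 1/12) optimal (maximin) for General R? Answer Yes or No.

Against X this mix gives (11/12)·3 + (1/12)·(-3) = 5/2.
Against Y this mix gives (11/12)·2 + (1/12)·8 = 5/2.
All of General C's active replies (X, Y) yield 5/2, and no column does worse for General R. The mix makes General C indifferent and guarantees 5/2, so it is optimal.

Yes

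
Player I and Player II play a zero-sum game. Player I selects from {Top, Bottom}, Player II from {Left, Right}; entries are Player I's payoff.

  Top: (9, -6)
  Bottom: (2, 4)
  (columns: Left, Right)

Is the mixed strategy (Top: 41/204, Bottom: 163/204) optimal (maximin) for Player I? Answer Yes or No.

Against Left this mix gives (41/204)·9 + (163/204)·2 = 695/204.
Against Right this mix gives (41/204)·(-6) + (163/204)·4 = 203/102.
Player II will play Right, holding Player I to 203/102. Shifting weight toward the row that does better against Right would raise this floor (the equalizing mix achieves 48/17 against both Right and Left), so the proposed strategy is not optimal.

No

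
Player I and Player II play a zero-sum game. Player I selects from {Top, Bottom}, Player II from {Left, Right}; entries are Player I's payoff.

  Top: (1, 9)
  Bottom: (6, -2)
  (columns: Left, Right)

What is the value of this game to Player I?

7/2

Row minima: Top → 1, Bottom → -2; maximin = 1.
Column maxima: Left → 6, Right → 9; minimax = 6.
1 ≠ 6, so there is no saddle point; optimal play is mixed.
Let Player I play Top with probability p. Expected payoff against Left: 1p + 6(1−p) = −5p + 6; against Right: 9p + (-2)(1−p) = 11p − 2.
Setting these equal: −5p + 6 = 11p − 2 ⇒ −16p = -8 ⇒ p = 1/2, and the value is (-5)·(1/2) + 6 = 7/2.
For Player II: with q = P(Left), equating Top's and Bottom's payoffs gives −8q + 9 = 8q − 2 ⇒ q = 11/16.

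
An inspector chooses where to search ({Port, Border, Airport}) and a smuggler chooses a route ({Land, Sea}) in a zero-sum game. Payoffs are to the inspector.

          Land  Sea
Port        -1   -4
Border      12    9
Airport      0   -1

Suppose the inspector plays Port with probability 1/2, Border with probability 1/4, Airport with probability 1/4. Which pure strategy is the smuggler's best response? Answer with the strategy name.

Sea

If the smuggler plays Land, the inspector's expected payoff is (1/2)·(-1) + (1/4)·12 + (1/4)·0 = 5/2.
If the smuggler plays Sea, the inspector's expected payoff is (1/2)·(-4) + (1/4)·9 + (1/4)·(-1) = 0.
The smuggler minimizes the inspector's payoff; the smallest is 0, so the best response is Sea.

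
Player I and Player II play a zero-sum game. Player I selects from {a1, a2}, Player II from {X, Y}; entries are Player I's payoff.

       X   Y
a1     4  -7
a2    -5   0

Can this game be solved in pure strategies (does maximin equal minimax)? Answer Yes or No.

No

Row minima: a1 → -7, a2 → -5; maximin = -5.
Column maxima: X → 4, Y → 0; minimax = 0.
-5 ≠ 0, so no pure-strategy equilibrium exists.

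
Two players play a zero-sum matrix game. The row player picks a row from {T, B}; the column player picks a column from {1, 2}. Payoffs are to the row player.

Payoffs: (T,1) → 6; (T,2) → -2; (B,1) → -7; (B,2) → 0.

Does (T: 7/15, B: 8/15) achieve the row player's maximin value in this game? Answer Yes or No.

Yes

Against 1 this mix gives (7/15)·6 + (8/15)·(-7) = -14/15.
Against 2 this mix gives (7/15)·(-2) + (8/15)·0 = -14/15.
All of the column player's active replies (1, 2) yield -14/15, and no column does worse for the row player. The mix makes the column player indifferent and guarantees -14/15, so it is optimal.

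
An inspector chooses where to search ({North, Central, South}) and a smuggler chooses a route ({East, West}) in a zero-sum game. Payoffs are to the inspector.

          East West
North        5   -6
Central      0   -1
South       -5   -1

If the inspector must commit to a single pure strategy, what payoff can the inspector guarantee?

Row minima: North → -6, Central → -1, South → -5.
The best of these is -1.

-1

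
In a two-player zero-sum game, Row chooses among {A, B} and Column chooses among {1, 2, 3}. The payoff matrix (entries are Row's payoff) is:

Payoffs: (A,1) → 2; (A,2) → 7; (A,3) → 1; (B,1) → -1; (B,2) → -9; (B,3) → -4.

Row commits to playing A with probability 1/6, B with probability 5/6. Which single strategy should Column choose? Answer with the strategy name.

2

If Column plays 1, Row's expected payoff is (1/6)·2 + (5/6)·(-1) = -1/2.
If Column plays 2, Row's expected payoff is (1/6)·7 + (5/6)·(-9) = -19/3.
If Column plays 3, Row's expected payoff is (1/6)·1 + (5/6)·(-4) = -19/6.
Column minimizes Row's payoff; the smallest is -19/3, so the best response is 2.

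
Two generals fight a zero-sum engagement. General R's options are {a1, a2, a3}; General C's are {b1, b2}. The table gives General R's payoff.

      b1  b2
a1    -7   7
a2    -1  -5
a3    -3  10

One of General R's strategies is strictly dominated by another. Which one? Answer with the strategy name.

a3 gives a strictly higher payoff than a1 against every column: -3 > -7, 10 > 7.
So a1 is strictly dominated and General R never plays it.

a1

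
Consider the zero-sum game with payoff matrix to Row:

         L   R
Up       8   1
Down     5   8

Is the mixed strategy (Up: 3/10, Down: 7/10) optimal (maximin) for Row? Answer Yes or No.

Against L this mix gives (3/10)·8 + (7/10)·5 = 59/10.
Against R this mix gives (3/10)·1 + (7/10)·8 = 59/10.
All of Column's active replies (L, R) yield 59/10, and no column does worse for Row. The mix makes Column indifferent and guarantees 59/10, so it is optimal.

Yes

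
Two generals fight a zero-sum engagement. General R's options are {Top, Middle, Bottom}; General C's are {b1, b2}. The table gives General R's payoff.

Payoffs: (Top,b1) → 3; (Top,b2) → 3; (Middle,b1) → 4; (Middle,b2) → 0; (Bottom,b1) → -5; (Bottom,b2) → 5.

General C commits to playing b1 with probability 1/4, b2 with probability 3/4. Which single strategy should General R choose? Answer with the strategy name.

Top

Expected payoff of Top: (1/4)·3 + (3/4)·3 = 3.
Expected payoff of Middle: (1/4)·4 + (3/4)·0 = 1.
Expected payoff of Bottom: (1/4)·(-5) + (3/4)·5 = 5/2.
The largest is 3, so General R's best response is Top.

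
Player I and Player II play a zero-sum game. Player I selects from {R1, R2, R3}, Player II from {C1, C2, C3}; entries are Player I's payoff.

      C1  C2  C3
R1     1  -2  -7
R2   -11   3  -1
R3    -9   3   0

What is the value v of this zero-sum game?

Row minima: R1 → -7, R2 → -11, R3 → -9; maximin = -7.
Column maxima: C1 → 1, C2 → 3, C3 → 0; minimax = 0.
-7 ≠ 0, so there is no saddle point; optimal play is mixed.
C2 is strictly dominated by C3 (it gives Player I strictly more in every row), so Player II never plays it.
With C2 eliminated, R2 is strictly dominated by R3 (R3 gives Player I strictly more in every remaining column), so Player I never plays it.
On the remaining 2×2 (R1, R3 vs C1, C3):
Let Player I play R1 with probability p. Expected payoff against C1: 1p + (-9)(1−p) = 10p − 9; against C3: (-7)p + 0(1−p) = −7p.
Setting these equal: 10p − 9 = −7p ⇒ 17p = 9 ⇒ p = 9/17, and the value is (10)·(9/17) − 9 = -63/17.
For Player II: with q = P(C1), equating R1's and R3's payoffs gives 8q − 7 = −9q ⇒ q = 7/17.

-63/17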